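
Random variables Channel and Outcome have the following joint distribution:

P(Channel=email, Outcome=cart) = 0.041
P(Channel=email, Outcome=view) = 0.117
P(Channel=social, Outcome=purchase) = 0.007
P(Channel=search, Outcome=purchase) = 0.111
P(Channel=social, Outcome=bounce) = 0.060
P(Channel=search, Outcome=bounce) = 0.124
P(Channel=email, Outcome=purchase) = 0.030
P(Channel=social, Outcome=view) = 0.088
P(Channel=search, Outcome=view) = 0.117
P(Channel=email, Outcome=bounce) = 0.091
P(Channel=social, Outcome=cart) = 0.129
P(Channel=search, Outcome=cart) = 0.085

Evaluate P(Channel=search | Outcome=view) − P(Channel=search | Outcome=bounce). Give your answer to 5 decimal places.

-0.08756

P(Outcome=view) = 0.117 + 0.117 + 0.088 = 0.322; P(Channel=search | Outcome=view) = 0.117/0.322 = 0.363354.
P(Outcome=bounce) = 0.091 + 0.124 + 0.060 = 0.275; P(Channel=search | Outcome=bounce) = 0.124/0.275 = 0.450909.
Difference = -0.08756.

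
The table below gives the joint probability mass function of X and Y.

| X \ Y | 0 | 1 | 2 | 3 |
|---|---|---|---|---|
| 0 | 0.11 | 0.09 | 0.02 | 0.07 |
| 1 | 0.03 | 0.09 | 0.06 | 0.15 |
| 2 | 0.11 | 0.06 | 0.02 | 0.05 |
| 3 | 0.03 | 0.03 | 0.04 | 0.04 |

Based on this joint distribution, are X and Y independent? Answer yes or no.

no

P(X=1) = 0.33 and P(Y=0) = 0.28, so their product is 0.0924, but P(X=1, Y=0) = 0.03. Since these differ, X and Y are not independent.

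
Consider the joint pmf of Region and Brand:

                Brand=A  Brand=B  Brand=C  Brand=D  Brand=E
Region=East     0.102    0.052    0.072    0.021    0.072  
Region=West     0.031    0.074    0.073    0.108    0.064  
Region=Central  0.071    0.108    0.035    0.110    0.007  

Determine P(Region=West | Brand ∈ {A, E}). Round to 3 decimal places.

P(Brand=A) = 0.102 + 0.031 + 0.071 = 0.204.
P(Brand=E) = 0.072 + 0.064 + 0.007 = 0.143.
P(Brand ∈ {A, E}) = 0.204 + 0.143 = 0.347; P(Region=West, Brand ∈ {A, E}) = 0.031 + 0.064 = 0.095.
P(Region=West | Brand ∈ {A, E}) = 0.095/0.347 = 0.274.

0.274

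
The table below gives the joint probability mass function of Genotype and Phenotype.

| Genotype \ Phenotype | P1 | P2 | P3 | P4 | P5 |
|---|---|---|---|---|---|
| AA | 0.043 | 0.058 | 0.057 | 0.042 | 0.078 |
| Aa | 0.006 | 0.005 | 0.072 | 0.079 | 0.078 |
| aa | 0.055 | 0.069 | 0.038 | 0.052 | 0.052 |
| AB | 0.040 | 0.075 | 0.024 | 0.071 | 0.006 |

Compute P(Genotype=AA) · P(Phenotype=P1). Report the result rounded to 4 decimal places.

0.0400

P(Genotype=AA) = 0.043 + 0.058 + 0.057 + 0.042 + 0.078 = 0.278.
P(Phenotype=P1) = 0.043 + 0.006 + 0.055 + 0.040 = 0.144.
Product: 0.278 × 0.144 = 0.0400.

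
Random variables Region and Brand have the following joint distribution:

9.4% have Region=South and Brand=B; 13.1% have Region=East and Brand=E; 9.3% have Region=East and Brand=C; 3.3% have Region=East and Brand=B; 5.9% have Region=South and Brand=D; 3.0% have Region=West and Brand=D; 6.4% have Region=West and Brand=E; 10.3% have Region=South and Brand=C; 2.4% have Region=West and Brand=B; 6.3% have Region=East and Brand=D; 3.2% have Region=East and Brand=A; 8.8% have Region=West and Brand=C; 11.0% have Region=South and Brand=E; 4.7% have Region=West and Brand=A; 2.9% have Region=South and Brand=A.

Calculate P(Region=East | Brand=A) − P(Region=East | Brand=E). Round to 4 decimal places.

P(Brand=A) = 0.029 + 0.032 + 0.047 = 0.108; P(Region=East | Brand=A) = 0.032/0.108 = 0.29630.
P(Brand=E) = 0.110 + 0.131 + 0.064 = 0.305; P(Region=East | Brand=E) = 0.131/0.305 = 0.42951.
Difference = -0.1332.

-0.1332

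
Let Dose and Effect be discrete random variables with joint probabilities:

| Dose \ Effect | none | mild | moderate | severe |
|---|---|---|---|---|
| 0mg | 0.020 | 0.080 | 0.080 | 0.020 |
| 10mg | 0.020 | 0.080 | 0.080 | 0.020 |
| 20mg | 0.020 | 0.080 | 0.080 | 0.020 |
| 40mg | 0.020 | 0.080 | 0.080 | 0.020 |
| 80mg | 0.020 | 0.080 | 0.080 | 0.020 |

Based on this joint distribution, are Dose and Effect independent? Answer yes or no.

Every cell satisfies P(Dose,Effect) = P(Dose)·P(Effect). For instance P(Dose=40mg) = 0.200, P(Effect=mild) = 0.400, and 0.200×0.400 = 0.080 matches the joint entry. So Dose and Effect are independent.

yes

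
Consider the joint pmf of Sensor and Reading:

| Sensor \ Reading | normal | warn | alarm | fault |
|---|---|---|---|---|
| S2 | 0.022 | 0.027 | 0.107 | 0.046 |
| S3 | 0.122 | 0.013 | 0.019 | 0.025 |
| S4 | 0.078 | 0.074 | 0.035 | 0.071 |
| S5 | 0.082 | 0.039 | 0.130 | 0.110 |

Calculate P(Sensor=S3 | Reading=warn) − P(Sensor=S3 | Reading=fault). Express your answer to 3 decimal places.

P(Reading=warn) = 0.027 + 0.013 + 0.074 + 0.039 = 0.153; P(Sensor=S3 | Reading=warn) = 0.013/0.153 = 0.0850.
P(Reading=fault) = 0.046 + 0.025 + 0.071 + 0.110 = 0.252; P(Sensor=S3 | Reading=fault) = 0.025/0.252 = 0.0992.
Difference = -0.014.

-0.014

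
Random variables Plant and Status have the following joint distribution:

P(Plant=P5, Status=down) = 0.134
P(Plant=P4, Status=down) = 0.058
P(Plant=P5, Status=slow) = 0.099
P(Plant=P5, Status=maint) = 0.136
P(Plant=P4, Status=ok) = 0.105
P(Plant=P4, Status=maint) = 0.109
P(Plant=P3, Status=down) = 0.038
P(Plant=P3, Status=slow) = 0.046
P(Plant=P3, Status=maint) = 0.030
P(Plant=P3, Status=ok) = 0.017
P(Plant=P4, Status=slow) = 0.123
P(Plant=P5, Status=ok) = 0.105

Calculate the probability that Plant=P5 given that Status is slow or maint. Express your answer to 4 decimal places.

0.4328

P(Status=slow) = 0.046 + 0.123 + 0.099 = 0.268.
P(Status=maint) = 0.030 + 0.109 + 0.136 = 0.275.
P(Status ∈ {slow, maint}) = 0.268 + 0.275 = 0.543; P(Plant=P5, Status ∈ {slow, maint}) = 0.099 + 0.136 = 0.235.
P(Plant=P5 | Status ∈ {slow, maint}) = 0.235/0.543 = 0.4328.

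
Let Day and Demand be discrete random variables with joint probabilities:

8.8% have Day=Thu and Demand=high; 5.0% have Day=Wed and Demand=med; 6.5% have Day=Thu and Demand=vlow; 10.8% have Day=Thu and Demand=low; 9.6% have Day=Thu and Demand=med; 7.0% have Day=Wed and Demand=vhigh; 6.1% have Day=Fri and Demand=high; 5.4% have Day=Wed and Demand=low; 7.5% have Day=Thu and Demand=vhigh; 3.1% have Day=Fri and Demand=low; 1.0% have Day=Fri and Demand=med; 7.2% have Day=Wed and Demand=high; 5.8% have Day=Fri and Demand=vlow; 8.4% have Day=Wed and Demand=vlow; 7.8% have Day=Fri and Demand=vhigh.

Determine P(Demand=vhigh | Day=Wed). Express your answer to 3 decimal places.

0.212

P(Day=Wed) = 0.084 + 0.054 + 0.050 + 0.072 + 0.070 = 0.330.
P(Demand=vhigh | Day=Wed) = 0.070/0.330 = 0.212.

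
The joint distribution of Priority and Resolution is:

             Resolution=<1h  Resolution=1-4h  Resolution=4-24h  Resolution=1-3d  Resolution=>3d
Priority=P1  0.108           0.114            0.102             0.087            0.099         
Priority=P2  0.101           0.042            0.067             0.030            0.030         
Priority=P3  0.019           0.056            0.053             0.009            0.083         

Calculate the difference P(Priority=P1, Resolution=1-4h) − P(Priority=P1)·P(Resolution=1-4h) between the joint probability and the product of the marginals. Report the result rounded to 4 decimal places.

P(Priority=P1) = 0.108 + 0.114 + 0.102 + 0.087 + 0.099 = 0.510.
P(Resolution=1-4h) = 0.114 + 0.042 + 0.056 = 0.212.
P(Priority=P1, Resolution=1-4h) − P(Priority=P1)P(Resolution=1-4h) = 0.114 − 0.510×0.212 = 0.0059.

0.0059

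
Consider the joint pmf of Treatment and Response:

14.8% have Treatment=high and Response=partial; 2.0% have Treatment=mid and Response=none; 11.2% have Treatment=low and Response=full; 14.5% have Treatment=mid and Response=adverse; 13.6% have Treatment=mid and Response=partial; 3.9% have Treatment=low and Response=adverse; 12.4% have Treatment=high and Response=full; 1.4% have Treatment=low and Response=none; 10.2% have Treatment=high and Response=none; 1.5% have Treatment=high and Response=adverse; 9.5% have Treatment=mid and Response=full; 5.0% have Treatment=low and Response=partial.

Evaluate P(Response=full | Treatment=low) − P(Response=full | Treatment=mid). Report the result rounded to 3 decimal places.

P(Treatment=low) = 0.014 + 0.050 + 0.112 + 0.039 = 0.215; P(Response=full | Treatment=low) = 0.112/0.215 = 0.5209.
P(Treatment=mid) = 0.020 + 0.136 + 0.095 + 0.145 = 0.396; P(Response=full | Treatment=mid) = 0.095/0.396 = 0.2399.
Difference = 0.281.

0.281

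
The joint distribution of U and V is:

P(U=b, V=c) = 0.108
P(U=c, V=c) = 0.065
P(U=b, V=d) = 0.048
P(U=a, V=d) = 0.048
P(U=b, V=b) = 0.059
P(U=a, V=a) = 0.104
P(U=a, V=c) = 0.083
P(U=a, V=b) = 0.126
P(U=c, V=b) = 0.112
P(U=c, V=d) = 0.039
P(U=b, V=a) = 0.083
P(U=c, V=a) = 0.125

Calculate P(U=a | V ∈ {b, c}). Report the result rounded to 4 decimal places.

0.3779

P(V=b) = 0.126 + 0.059 + 0.112 = 0.297.
P(V=c) = 0.083 + 0.108 + 0.065 = 0.256.
P(V ∈ {b, c}) = 0.297 + 0.256 = 0.553; P(U=a, V ∈ {b, c}) = 0.126 + 0.083 = 0.209.
P(U=a | V ∈ {b, c}) = 0.209/0.553 = 0.3779.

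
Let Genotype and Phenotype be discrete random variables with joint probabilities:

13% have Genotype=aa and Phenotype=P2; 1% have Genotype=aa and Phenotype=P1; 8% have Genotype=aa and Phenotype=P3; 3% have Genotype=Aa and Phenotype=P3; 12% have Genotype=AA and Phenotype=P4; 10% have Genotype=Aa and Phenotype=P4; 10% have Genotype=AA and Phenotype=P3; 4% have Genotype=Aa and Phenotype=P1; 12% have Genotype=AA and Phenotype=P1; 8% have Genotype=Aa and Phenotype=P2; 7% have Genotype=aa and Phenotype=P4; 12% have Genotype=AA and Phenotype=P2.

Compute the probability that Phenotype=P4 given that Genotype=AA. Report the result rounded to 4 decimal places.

0.2609

P(Genotype=AA) = 0.12 + 0.12 + 0.10 + 0.12 = 0.46.
P(Phenotype=P4 | Genotype=AA) = 0.12/0.46 = 0.2609.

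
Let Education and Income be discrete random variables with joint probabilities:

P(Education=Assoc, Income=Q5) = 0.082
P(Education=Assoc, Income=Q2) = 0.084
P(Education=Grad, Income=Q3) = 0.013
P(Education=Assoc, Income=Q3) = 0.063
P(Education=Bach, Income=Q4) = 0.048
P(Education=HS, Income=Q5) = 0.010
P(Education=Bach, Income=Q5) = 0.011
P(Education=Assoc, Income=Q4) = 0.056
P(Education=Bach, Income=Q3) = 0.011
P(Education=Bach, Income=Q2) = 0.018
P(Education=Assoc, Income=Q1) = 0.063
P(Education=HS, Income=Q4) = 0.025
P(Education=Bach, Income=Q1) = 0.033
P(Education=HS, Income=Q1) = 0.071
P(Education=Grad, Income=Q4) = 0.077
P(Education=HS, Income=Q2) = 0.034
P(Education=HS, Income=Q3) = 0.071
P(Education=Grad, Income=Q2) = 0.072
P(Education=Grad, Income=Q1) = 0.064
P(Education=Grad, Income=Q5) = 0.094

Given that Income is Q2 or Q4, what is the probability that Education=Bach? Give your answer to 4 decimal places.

0.1594

P(Income=Q2) = 0.034 + 0.084 + 0.018 + 0.072 = 0.208.
P(Income=Q4) = 0.025 + 0.056 + 0.048 + 0.077 = 0.206.
P(Income ∈ {Q2, Q4}) = 0.208 + 0.206 = 0.414; P(Education=Bach, Income ∈ {Q2, Q4}) = 0.018 + 0.048 = 0.066.
P(Education=Bach | Income ∈ {Q2, Q4}) = 0.066/0.414 = 0.1594.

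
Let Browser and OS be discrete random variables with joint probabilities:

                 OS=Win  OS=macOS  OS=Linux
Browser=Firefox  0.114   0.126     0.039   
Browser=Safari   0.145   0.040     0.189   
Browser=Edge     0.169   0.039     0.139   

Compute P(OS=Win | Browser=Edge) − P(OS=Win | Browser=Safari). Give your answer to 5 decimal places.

P(Browser=Edge) = 0.169 + 0.039 + 0.139 = 0.347; P(OS=Win | Browser=Edge) = 0.169/0.347 = 0.487032.
P(Browser=Safari) = 0.145 + 0.040 + 0.189 = 0.374; P(OS=Win | Browser=Safari) = 0.145/0.374 = 0.387701.
Difference = 0.09933.

0.09933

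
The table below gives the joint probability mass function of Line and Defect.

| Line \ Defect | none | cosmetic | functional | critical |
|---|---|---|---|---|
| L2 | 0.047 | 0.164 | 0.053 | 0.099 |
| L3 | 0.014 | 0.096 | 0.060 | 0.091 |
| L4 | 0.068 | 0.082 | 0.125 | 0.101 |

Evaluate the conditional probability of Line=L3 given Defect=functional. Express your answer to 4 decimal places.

P(Defect=functional) = 0.053 + 0.060 + 0.125 = 0.238.
P(Line=L3 | Defect=functional) = 0.060/0.238 = 0.2521.

0.2521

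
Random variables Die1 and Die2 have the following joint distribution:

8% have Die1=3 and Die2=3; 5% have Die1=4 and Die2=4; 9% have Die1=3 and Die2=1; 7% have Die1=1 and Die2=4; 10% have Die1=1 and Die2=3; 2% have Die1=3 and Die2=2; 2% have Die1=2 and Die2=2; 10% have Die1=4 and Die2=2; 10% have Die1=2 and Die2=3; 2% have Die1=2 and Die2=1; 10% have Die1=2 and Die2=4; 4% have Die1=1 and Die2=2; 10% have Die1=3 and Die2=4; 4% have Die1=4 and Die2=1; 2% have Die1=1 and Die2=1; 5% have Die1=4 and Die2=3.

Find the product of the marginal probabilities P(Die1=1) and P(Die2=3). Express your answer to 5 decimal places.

0.07590

P(Die1=1) = 0.02 + 0.04 + 0.10 + 0.07 = 0.23.
P(Die2=3) = 0.10 + 0.10 + 0.08 + 0.05 = 0.33.
Product: 0.23 × 0.33 = 0.07590.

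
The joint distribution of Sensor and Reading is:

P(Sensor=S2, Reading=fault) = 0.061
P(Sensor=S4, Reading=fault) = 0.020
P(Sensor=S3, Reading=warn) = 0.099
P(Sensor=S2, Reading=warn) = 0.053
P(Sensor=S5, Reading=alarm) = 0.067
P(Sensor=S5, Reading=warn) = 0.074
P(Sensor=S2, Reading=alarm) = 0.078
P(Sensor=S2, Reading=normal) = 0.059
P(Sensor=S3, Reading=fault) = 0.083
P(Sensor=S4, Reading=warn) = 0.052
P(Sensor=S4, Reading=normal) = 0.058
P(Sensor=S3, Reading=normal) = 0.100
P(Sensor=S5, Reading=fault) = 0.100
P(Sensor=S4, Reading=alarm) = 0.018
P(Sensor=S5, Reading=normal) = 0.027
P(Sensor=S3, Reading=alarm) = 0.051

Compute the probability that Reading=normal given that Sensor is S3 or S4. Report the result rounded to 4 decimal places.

P(Sensor=S3) = 0.100 + 0.099 + 0.051 + 0.083 = 0.333.
P(Sensor=S4) = 0.058 + 0.052 + 0.018 + 0.020 = 0.148.
P(Sensor ∈ {S3, S4}) = 0.333 + 0.148 = 0.481; P(Reading=normal, Sensor ∈ {S3, S4}) = 0.100 + 0.058 = 0.158.
P(Reading=normal | Sensor ∈ {S3, S4}) = 0.158/0.481 = 0.3285.

0.3285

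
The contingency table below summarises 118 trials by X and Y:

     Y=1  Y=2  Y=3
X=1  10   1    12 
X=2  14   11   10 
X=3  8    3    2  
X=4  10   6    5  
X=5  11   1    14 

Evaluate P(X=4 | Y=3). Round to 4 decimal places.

0.1163

Total with Y=3: 12 + 10 + 2 + 5 + 14 = 43.
P(X=4 | Y=3) = 5/43 = 0.1163.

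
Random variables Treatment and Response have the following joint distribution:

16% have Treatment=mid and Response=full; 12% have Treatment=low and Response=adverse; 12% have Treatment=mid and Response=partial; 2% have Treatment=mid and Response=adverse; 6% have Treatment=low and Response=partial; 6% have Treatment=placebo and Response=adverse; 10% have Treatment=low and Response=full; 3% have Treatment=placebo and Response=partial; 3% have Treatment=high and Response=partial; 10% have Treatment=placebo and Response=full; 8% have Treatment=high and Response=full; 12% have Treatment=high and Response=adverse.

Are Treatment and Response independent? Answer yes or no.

P(Treatment=mid) = 0.30 and P(Response=adverse) = 0.32, so their product is 0.0960, but P(Treatment=mid, Response=adverse) = 0.02. Since these differ, Treatment and Response are not independent.

no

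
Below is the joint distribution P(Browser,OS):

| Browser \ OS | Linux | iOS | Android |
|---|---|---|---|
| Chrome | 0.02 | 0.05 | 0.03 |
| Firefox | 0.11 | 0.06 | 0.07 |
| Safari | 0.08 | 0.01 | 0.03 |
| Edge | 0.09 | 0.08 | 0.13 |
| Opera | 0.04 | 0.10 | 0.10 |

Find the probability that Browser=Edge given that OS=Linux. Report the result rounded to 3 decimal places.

0.265

P(OS=Linux) = 0.02 + 0.11 + 0.08 + 0.09 + 0.04 = 0.34.
P(Browser=Edge | OS=Linux) = 0.09/0.34 = 0.265.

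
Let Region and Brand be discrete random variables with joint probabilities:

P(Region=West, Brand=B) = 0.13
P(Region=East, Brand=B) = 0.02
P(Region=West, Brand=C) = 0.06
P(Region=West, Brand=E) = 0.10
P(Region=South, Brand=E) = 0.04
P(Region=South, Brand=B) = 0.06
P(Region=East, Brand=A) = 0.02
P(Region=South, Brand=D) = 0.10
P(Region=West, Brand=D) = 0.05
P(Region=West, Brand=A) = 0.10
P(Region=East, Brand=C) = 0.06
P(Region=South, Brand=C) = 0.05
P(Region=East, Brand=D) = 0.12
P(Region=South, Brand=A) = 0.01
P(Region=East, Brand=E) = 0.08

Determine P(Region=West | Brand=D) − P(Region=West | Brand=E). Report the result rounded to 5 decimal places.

-0.26936

P(Brand=D) = 0.10 + 0.12 + 0.05 = 0.27; P(Region=West | Brand=D) = 0.05/0.27 = 0.185185.
P(Brand=E) = 0.04 + 0.08 + 0.10 = 0.22; P(Region=West | Brand=E) = 0.10/0.22 = 0.454545.
Difference = -0.26936.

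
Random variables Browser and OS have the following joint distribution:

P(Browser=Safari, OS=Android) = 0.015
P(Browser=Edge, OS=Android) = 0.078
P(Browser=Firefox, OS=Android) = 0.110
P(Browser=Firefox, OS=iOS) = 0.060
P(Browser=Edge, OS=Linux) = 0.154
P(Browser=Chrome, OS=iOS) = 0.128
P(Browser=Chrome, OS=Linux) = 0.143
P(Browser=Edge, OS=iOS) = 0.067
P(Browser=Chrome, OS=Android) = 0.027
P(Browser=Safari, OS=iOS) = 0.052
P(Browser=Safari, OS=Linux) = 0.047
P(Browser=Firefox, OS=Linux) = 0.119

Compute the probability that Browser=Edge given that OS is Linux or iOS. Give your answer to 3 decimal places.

P(OS=Linux) = 0.143 + 0.119 + 0.047 + 0.154 = 0.463.
P(OS=iOS) = 0.128 + 0.060 + 0.052 + 0.067 = 0.307.
P(OS ∈ {Linux, iOS}) = 0.463 + 0.307 = 0.770; P(Browser=Edge, OS ∈ {Linux, iOS}) = 0.154 + 0.067 = 0.221.
P(Browser=Edge | OS ∈ {Linux, iOS}) = 0.221/0.770 = 0.287.

0.287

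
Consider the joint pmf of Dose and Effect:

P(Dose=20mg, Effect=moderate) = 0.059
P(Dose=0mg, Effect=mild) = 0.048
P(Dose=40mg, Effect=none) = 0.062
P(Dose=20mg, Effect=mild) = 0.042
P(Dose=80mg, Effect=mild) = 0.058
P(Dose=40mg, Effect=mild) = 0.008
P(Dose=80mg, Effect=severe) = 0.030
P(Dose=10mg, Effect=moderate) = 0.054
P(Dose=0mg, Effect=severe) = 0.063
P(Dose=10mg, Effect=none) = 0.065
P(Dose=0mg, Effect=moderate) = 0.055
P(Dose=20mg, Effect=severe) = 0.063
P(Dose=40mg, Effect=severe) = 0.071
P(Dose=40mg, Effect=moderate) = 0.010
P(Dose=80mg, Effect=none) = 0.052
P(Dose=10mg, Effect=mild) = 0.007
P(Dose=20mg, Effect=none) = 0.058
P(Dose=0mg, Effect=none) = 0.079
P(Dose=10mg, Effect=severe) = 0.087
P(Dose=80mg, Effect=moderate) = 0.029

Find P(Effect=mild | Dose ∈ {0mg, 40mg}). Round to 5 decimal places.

0.14141

P(Dose=0mg) = 0.079 + 0.048 + 0.055 + 0.063 = 0.245.
P(Dose=40mg) = 0.062 + 0.008 + 0.010 + 0.071 = 0.151.
P(Dose ∈ {0mg, 40mg}) = 0.245 + 0.151 = 0.396; P(Effect=mild, Dose ∈ {0mg, 40mg}) = 0.048 + 0.008 = 0.056.
P(Effect=mild | Dose ∈ {0mg, 40mg}) = 0.056/0.396 = 0.14141.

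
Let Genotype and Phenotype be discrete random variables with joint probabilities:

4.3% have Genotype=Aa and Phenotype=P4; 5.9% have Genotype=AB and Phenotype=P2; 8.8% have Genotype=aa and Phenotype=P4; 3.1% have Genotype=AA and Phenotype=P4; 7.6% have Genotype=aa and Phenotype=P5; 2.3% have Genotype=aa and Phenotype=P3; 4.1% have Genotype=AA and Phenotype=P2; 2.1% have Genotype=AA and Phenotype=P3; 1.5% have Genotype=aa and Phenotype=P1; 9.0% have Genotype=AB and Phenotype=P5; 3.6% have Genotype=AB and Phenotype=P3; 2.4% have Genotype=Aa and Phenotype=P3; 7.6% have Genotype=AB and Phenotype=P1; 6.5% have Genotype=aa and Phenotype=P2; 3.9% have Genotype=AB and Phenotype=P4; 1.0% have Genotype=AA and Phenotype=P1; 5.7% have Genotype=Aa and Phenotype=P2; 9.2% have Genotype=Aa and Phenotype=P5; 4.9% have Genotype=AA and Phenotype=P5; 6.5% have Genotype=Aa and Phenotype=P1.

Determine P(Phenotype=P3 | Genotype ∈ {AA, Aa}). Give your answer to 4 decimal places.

P(Genotype=AA) = 0.010 + 0.041 + 0.021 + 0.031 + 0.049 = 0.152.
P(Genotype=Aa) = 0.065 + 0.057 + 0.024 + 0.043 + 0.092 = 0.281.
P(Genotype ∈ {AA, Aa}) = 0.152 + 0.281 = 0.433; P(Phenotype=P3, Genotype ∈ {AA, Aa}) = 0.021 + 0.024 = 0.045.
P(Phenotype=P3 | Genotype ∈ {AA, Aa}) = 0.045/0.433 = 0.1039.

0.1039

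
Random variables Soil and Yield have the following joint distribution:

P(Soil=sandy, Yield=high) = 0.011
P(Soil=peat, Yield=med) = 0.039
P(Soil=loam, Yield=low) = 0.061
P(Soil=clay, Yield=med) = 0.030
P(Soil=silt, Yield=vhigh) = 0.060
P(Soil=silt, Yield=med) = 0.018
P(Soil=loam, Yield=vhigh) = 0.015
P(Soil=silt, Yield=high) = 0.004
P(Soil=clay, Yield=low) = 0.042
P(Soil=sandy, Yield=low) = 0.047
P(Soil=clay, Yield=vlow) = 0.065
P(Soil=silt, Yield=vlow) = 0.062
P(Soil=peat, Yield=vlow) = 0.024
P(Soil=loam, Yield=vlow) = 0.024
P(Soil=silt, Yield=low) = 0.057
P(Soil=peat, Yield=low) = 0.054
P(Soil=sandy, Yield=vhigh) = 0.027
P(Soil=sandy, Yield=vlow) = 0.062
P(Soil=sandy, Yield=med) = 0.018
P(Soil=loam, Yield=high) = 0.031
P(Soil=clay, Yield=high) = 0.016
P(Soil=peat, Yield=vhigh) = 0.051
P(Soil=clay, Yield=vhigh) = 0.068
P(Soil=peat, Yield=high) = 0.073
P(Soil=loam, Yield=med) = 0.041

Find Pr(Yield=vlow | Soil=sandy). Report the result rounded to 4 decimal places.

0.3758

P(Soil=sandy) = 0.062 + 0.047 + 0.018 + 0.011 + 0.027 = 0.165.
P(Yield=vlow | Soil=sandy) = 0.062/0.165 = 0.3758.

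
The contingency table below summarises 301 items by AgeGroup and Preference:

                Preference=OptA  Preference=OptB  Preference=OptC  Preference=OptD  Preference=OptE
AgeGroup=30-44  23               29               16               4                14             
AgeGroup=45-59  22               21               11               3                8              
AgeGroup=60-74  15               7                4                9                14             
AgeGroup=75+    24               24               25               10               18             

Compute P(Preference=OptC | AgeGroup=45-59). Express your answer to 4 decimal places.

Total with AgeGroup=45-59: 22 + 21 + 11 + 3 + 8 = 65.
P(Preference=OptC | AgeGroup=45-59) = 11/65 = 0.1692.

0.1692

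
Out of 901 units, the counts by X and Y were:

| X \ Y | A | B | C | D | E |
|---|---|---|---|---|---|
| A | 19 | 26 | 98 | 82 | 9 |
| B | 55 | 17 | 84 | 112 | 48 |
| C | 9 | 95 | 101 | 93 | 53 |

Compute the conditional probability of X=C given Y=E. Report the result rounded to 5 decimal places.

0.48182

Total with Y=E: 9 + 48 + 53 = 110.
P(X=C | Y=E) = 53/110 = 0.48182.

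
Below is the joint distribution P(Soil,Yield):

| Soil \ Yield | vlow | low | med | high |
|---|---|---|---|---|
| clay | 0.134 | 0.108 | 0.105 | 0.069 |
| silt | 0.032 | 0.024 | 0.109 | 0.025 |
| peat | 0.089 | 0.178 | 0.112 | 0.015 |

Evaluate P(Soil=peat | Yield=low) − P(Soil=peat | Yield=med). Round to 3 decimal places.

P(Yield=low) = 0.108 + 0.024 + 0.178 = 0.310; P(Soil=peat | Yield=low) = 0.178/0.310 = 0.5742.
P(Yield=med) = 0.105 + 0.109 + 0.112 = 0.326; P(Soil=peat | Yield=med) = 0.112/0.326 = 0.3436.
Difference = 0.231.

0.231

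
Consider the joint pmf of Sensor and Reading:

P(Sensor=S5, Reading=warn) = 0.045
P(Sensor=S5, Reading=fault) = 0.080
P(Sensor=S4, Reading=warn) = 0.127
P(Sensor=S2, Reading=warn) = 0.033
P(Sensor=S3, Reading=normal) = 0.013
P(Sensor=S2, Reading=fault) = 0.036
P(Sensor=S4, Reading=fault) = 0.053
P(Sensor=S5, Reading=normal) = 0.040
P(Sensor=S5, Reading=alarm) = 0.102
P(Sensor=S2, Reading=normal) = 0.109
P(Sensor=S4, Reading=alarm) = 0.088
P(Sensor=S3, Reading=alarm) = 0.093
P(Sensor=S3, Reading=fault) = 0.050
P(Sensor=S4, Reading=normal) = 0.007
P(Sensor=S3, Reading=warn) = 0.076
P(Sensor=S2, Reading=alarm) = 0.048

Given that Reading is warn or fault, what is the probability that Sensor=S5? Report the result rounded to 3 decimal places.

P(Reading=warn) = 0.033 + 0.076 + 0.127 + 0.045 = 0.281.
P(Reading=fault) = 0.036 + 0.050 + 0.053 + 0.080 = 0.219.
P(Reading ∈ {warn, fault}) = 0.281 + 0.219 = 0.500; P(Sensor=S5, Reading ∈ {warn, fault}) = 0.045 + 0.080 = 0.125.
P(Sensor=S5 | Reading ∈ {warn, fault}) = 0.125/0.500 = 0.250.

0.250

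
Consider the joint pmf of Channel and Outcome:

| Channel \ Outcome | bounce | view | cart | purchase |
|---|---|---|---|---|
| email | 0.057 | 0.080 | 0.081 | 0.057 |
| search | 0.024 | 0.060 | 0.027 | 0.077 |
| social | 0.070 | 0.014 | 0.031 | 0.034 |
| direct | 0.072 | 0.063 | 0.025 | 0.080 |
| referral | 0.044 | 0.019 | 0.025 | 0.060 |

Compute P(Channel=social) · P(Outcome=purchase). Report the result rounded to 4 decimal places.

P(Channel=social) = 0.070 + 0.014 + 0.031 + 0.034 = 0.149.
P(Outcome=purchase) = 0.057 + 0.077 + 0.034 + 0.080 + 0.060 = 0.308.
Product: 0.149 × 0.308 = 0.0459.

0.0459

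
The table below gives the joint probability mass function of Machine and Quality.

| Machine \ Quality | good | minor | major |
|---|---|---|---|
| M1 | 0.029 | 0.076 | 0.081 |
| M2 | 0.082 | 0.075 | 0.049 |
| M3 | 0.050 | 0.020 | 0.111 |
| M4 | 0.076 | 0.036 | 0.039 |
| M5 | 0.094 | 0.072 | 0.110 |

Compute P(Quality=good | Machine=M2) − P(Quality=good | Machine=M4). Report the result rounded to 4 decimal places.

P(Machine=M2) = 0.082 + 0.075 + 0.049 = 0.206; P(Quality=good | Machine=M2) = 0.082/0.206 = 0.39806.
P(Machine=M4) = 0.076 + 0.036 + 0.039 = 0.151; P(Quality=good | Machine=M4) = 0.076/0.151 = 0.50331.
Difference = -0.1053.

-0.1053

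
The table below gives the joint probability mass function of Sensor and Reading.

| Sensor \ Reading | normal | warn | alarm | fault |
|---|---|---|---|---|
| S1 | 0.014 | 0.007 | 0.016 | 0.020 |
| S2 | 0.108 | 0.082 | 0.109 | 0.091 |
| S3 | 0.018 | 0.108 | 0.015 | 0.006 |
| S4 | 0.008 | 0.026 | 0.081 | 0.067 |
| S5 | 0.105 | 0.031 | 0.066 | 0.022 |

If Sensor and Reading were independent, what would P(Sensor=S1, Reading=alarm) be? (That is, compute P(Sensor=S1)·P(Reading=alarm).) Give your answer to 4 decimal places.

0.0164

P(Sensor=S1) = 0.014 + 0.007 + 0.016 + 0.020 = 0.057.
P(Reading=alarm) = 0.016 + 0.109 + 0.015 + 0.081 + 0.066 = 0.287.
Product: 0.057 × 0.287 = 0.0164.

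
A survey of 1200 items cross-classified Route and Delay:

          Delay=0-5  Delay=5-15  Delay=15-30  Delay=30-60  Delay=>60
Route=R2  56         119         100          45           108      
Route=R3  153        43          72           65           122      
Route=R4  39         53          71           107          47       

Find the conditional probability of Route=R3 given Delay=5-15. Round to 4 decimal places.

0.2000

Total with Delay=5-15: 119 + 43 + 53 = 215.
P(Route=R3 | Delay=5-15) = 43/215 = 0.2000.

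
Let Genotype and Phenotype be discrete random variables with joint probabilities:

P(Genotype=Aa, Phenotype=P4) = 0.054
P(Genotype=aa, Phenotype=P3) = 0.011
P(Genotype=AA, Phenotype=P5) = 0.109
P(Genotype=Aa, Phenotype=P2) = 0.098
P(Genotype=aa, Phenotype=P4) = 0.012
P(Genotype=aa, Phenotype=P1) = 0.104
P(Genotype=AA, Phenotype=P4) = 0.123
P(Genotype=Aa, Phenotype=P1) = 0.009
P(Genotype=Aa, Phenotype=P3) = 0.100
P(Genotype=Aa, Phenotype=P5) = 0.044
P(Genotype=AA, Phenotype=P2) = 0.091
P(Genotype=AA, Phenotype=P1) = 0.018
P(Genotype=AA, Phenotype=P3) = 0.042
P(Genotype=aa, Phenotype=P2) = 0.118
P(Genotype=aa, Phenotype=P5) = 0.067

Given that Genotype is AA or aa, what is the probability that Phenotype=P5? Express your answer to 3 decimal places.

P(Genotype=AA) = 0.018 + 0.091 + 0.042 + 0.123 + 0.109 = 0.383.
P(Genotype=aa) = 0.104 + 0.118 + 0.011 + 0.012 + 0.067 = 0.312.
P(Genotype ∈ {AA, aa}) = 0.383 + 0.312 = 0.695; P(Phenotype=P5, Genotype ∈ {AA, aa}) = 0.109 + 0.067 = 0.176.
P(Phenotype=P5 | Genotype ∈ {AA, aa}) = 0.176/0.695 = 0.253.

0.253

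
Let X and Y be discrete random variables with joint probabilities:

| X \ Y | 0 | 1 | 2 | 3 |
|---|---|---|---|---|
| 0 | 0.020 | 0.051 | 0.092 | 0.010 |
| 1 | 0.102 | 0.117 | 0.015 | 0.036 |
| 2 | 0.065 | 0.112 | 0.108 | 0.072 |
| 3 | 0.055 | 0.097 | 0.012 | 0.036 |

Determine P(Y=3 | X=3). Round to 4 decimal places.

0.1800

P(X=3) = 0.055 + 0.097 + 0.012 + 0.036 = 0.200.
P(Y=3 | X=3) = 0.036/0.200 = 0.1800.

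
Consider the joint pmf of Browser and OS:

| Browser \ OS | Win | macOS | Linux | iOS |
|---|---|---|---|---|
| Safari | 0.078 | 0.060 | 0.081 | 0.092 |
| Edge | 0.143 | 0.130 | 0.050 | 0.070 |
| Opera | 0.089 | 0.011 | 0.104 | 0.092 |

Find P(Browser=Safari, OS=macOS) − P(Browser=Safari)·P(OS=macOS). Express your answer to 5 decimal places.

P(Browser=Safari) = 0.078 + 0.060 + 0.081 + 0.092 = 0.311.
P(OS=macOS) = 0.060 + 0.130 + 0.011 = 0.201.
P(Browser=Safari, OS=macOS) − P(Browser=Safari)P(OS=macOS) = 0.060 − 0.311×0.201 = -0.00251.

-0.00251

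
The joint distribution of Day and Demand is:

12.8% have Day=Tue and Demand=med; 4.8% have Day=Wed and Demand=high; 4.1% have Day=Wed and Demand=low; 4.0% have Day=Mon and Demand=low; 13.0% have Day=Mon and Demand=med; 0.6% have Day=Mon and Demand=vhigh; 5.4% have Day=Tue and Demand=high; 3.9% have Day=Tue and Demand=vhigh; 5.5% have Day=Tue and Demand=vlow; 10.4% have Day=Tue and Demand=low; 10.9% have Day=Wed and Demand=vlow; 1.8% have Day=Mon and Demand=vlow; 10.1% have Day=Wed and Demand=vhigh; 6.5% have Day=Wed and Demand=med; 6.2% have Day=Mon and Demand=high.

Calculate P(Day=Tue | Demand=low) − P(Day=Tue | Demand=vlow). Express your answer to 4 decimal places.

0.2600

P(Demand=low) = 0.040 + 0.104 + 0.041 = 0.185; P(Day=Tue | Demand=low) = 0.104/0.185 = 0.56216.
P(Demand=vlow) = 0.018 + 0.055 + 0.109 = 0.182; P(Day=Tue | Demand=vlow) = 0.055/0.182 = 0.30220.
Difference = 0.2600.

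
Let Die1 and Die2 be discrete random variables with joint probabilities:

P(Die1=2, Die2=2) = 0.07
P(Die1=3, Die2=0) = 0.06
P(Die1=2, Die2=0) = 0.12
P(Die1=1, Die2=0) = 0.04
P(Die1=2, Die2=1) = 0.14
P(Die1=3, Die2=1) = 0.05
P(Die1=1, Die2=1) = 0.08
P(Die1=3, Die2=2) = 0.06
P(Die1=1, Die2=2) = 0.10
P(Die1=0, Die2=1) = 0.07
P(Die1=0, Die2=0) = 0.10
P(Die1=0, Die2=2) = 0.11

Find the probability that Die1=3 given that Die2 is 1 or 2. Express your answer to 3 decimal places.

P(Die2=1) = 0.07 + 0.08 + 0.14 + 0.05 = 0.34.
P(Die2=2) = 0.11 + 0.10 + 0.07 + 0.06 = 0.34.
P(Die2 ∈ {1, 2}) = 0.34 + 0.34 = 0.68; P(Die1=3, Die2 ∈ {1, 2}) = 0.05 + 0.06 = 0.11.
P(Die1=3 | Die2 ∈ {1, 2}) = 0.11/0.68 = 0.162.

0.162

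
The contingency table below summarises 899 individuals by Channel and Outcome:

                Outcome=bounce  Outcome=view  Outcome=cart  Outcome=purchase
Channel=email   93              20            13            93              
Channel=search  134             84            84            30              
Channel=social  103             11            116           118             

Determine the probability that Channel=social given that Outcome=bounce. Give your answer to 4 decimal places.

Total with Outcome=bounce: 93 + 134 + 103 = 330.
P(Channel=social | Outcome=bounce) = 103/330 = 0.3121.

0.3121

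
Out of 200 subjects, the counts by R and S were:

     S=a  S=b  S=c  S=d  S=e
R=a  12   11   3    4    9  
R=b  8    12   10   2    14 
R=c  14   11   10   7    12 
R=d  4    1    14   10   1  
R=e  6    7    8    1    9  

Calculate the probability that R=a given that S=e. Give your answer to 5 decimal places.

Total with S=e: 9 + 14 + 12 + 1 + 9 = 45.
P(R=a | S=e) = 9/45 = 0.20000.

0.20000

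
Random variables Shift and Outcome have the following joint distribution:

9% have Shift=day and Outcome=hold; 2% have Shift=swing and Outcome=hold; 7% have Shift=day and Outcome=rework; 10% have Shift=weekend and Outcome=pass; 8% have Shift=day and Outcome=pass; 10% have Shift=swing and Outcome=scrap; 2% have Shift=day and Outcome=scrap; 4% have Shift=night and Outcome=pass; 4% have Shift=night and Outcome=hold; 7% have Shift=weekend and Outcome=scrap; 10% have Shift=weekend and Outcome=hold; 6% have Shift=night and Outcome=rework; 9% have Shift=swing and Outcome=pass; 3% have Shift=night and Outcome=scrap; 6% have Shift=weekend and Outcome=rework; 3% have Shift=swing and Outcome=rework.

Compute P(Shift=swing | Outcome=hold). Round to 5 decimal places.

0.08000

P(Outcome=hold) = 0.09 + 0.02 + 0.04 + 0.10 = 0.25.
P(Shift=swing | Outcome=hold) = 0.02/0.25 = 0.08000.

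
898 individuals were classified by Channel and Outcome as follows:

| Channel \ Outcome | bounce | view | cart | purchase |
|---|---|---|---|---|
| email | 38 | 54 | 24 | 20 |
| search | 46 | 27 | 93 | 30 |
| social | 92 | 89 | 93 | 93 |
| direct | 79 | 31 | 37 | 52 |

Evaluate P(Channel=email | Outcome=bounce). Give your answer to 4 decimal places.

0.1490

Total with Outcome=bounce: 38 + 46 + 92 + 79 = 255.
P(Channel=email | Outcome=bounce) = 38/255 = 0.1490.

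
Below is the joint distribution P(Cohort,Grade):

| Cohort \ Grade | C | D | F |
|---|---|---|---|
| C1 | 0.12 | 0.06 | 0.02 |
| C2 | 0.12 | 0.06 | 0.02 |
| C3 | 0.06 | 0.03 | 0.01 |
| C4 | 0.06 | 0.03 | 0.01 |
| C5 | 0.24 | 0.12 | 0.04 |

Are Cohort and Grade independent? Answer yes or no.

yes

Every cell satisfies P(Cohort,Grade) = P(Cohort)·P(Grade). For instance P(Cohort=C1) = 0.20, P(Grade=C) = 0.60, and 0.20×0.60 = 0.12 matches the joint entry. So Cohort and Grade are independent.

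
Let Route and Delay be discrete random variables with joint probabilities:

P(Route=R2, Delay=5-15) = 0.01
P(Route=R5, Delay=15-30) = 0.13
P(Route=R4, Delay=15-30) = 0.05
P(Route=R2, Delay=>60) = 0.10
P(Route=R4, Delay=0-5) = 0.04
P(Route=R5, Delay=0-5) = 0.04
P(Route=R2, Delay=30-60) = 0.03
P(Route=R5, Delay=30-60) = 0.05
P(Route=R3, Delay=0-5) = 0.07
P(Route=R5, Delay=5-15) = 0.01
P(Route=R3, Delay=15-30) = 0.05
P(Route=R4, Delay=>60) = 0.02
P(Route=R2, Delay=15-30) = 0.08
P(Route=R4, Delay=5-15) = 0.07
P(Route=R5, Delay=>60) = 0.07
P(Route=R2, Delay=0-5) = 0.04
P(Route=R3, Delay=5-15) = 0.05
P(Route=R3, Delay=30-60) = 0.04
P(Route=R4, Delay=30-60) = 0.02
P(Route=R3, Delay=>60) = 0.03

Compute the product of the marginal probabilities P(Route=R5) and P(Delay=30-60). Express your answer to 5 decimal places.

0.04200

P(Route=R5) = 0.04 + 0.01 + 0.13 + 0.05 + 0.07 = 0.30.
P(Delay=30-60) = 0.03 + 0.04 + 0.02 + 0.05 = 0.14.
Product: 0.30 × 0.14 = 0.04200.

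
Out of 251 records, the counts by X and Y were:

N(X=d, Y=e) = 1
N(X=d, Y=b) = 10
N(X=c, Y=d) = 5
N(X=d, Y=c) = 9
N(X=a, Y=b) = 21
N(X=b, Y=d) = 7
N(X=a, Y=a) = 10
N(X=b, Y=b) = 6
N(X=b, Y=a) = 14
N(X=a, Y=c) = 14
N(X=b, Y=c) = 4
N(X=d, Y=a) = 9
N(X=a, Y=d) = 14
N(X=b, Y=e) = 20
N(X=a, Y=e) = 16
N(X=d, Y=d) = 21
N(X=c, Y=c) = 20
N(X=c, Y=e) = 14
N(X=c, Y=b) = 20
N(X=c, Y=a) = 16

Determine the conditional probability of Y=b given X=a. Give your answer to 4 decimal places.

0.2800

Total with X=a: 10 + 21 + 14 + 14 + 16 = 75.
P(Y=b | X=a) = 21/75 = 0.2800.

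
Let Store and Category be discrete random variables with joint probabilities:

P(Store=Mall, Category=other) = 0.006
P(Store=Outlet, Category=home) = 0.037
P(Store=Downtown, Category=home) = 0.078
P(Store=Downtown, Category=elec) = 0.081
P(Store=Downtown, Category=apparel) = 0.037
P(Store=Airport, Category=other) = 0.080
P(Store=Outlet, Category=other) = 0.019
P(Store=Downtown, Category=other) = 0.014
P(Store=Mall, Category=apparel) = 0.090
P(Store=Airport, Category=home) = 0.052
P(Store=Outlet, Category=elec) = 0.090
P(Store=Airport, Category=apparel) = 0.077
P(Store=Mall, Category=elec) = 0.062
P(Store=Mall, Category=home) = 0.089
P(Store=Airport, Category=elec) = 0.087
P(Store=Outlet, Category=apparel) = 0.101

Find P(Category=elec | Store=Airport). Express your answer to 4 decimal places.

0.2939

P(Store=Airport) = 0.077 + 0.087 + 0.052 + 0.080 = 0.296.
P(Category=elec | Store=Airport) = 0.087/0.296 = 0.2939.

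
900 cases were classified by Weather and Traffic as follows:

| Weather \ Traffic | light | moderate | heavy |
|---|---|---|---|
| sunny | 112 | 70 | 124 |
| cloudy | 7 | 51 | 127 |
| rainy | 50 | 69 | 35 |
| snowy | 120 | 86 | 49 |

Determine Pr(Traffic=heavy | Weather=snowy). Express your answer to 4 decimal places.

Total with Weather=snowy: 120 + 86 + 49 = 255.
P(Traffic=heavy | Weather=snowy) = 49/255 = 0.1922.

0.1922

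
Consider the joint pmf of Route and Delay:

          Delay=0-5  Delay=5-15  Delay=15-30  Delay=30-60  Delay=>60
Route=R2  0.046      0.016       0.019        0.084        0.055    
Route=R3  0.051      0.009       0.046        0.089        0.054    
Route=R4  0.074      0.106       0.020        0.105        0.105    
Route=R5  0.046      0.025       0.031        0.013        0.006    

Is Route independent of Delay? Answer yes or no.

no

P(Route=R4) = 0.410 and P(Delay=5-15) = 0.156, so their product is 0.06396, but P(Route=R4, Delay=5-15) = 0.106. Since these differ, Route and Delay are not independent.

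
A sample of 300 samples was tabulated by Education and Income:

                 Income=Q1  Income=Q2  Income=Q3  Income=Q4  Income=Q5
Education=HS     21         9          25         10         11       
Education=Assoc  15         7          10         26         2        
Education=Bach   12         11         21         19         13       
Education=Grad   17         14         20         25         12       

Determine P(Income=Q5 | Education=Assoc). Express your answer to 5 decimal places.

0.03333

Total with Education=Assoc: 15 + 7 + 10 + 26 + 2 = 60.
P(Income=Q5 | Education=Assoc) = 2/60 = 0.03333.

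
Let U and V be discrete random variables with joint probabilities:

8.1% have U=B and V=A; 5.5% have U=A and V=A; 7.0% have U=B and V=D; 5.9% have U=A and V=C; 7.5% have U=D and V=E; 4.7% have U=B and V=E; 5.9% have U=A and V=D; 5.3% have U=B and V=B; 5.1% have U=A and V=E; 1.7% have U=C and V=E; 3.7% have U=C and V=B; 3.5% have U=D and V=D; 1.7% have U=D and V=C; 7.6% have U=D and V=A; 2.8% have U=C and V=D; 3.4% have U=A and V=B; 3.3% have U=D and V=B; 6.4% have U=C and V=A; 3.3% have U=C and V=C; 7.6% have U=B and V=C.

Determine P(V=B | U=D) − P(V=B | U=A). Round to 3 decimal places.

P(U=D) = 0.076 + 0.033 + 0.017 + 0.035 + 0.075 = 0.236; P(V=B | U=D) = 0.033/0.236 = 0.1398.
P(U=A) = 0.055 + 0.034 + 0.059 + 0.059 + 0.051 = 0.258; P(V=B | U=A) = 0.034/0.258 = 0.1318.
Difference = 0.008.

0.008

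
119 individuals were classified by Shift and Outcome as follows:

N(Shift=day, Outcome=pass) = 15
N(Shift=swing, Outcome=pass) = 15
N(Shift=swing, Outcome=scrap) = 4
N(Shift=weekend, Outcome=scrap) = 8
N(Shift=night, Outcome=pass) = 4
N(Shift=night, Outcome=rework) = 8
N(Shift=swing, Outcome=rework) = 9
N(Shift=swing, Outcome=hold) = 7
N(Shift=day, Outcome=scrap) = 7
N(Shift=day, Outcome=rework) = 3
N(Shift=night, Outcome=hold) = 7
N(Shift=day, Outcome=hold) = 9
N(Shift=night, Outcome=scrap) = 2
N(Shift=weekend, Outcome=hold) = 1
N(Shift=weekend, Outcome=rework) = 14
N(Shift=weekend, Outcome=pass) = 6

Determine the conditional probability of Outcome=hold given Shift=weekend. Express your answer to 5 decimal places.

Total with Shift=weekend: 6 + 14 + 8 + 1 = 29.
P(Outcome=hold | Shift=weekend) = 1/29 = 0.03448.

0.03448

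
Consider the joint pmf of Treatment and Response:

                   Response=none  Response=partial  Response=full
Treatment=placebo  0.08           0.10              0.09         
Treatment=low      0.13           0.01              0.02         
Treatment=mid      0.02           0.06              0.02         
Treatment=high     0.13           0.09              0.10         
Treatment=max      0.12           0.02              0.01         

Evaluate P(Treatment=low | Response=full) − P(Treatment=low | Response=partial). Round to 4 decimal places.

0.0476

P(Response=full) = 0.09 + 0.02 + 0.02 + 0.10 + 0.01 = 0.24; P(Treatment=low | Response=full) = 0.02/0.24 = 0.08333.
P(Response=partial) = 0.10 + 0.01 + 0.06 + 0.09 + 0.02 = 0.28; P(Treatment=low | Response=partial) = 0.01/0.28 = 0.03571.
Difference = 0.0476.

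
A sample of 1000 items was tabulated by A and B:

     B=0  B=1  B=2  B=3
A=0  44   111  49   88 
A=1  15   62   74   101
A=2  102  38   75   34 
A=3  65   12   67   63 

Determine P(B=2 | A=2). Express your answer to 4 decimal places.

Total with A=2: 102 + 38 + 75 + 34 = 249.
P(B=2 | A=2) = 75/249 = 0.3012.

0.3012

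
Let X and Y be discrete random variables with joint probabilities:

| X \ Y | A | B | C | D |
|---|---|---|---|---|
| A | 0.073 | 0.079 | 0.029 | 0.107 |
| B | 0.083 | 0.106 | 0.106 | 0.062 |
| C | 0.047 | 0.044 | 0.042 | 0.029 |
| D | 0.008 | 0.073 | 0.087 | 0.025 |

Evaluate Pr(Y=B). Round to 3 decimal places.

0.302

P(Y=B) = 0.079 + 0.106 + 0.044 + 0.073 = 0.302.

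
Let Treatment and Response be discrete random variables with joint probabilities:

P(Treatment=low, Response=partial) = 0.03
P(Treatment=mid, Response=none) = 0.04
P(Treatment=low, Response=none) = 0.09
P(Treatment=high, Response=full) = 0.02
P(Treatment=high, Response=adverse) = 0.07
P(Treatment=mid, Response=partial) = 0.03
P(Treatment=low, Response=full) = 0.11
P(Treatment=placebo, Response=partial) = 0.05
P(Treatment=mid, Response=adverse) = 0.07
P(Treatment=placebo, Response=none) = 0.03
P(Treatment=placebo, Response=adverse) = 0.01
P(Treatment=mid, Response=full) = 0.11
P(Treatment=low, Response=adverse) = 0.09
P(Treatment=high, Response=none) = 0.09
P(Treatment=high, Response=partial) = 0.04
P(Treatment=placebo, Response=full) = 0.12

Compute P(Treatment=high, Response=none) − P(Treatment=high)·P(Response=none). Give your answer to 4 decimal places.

P(Treatment=high) = 0.09 + 0.04 + 0.02 + 0.07 = 0.22.
P(Response=none) = 0.03 + 0.09 + 0.04 + 0.09 = 0.25.
P(Treatment=high, Response=none) − P(Treatment=high)P(Response=none) = 0.09 − 0.22×0.25 = 0.0350.

0.0350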